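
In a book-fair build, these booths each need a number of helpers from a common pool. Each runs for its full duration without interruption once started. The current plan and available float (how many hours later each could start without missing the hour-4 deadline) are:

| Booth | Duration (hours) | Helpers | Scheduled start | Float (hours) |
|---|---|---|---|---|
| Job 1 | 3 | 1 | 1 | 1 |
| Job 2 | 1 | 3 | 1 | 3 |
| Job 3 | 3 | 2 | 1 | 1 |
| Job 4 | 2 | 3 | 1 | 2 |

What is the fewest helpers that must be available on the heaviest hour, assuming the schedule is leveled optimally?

Early-start (Job 1@1, Job 2@1, Job 3@1, Job 4@1) gives peak 9: h1:9  h2:6  h3:3  h4:0.
Shift Job 4→2.
Schedule Job 1@1, Job 2@1, Job 3@1, Job 4@2: h1:6  h2:6  h3:6  h4:0 — peak 6.

6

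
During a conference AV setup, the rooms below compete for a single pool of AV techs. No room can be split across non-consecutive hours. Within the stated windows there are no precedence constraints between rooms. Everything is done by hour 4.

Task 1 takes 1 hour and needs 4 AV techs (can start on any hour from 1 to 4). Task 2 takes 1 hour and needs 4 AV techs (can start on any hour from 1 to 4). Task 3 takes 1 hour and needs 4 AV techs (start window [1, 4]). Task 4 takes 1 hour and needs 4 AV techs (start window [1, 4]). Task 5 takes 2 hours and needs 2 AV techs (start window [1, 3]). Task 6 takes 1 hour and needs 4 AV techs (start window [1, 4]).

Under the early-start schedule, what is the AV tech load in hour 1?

22

At early start, hour 1 has: Task 1, Task 2, Task 3, Task 4, Task 5, Task 6.
Demand: 4 + 4 + 4 + 4 + 2 + 4 = 22.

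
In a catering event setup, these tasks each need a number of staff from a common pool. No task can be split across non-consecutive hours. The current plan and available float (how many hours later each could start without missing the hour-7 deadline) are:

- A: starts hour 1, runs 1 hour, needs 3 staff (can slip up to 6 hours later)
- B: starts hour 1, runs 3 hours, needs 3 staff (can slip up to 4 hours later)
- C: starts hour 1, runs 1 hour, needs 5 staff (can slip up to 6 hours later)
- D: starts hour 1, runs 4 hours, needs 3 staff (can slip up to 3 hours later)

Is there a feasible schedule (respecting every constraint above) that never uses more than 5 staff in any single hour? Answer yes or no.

no

The minimum achievable peak is 6; 5 < 6, so no feasible schedule stays within the cap.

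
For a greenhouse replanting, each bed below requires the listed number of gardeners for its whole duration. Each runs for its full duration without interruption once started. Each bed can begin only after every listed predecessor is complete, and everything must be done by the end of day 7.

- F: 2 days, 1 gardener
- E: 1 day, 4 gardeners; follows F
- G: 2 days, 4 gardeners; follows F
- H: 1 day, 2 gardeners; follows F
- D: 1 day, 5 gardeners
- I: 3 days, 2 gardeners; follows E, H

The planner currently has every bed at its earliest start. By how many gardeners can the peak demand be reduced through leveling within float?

4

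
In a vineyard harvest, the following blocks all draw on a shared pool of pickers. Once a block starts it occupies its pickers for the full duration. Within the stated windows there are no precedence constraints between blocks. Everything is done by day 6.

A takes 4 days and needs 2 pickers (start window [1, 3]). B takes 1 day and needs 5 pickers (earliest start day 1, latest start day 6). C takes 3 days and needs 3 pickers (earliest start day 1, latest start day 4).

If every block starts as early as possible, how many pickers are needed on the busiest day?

10

Early-start schedule: A@1, B@1, C@1.
Load per day: day 1: 10, day 2: 5, day 3: 5, day 4: 2, day 5: 0, day 6: 0.
Peak is 10.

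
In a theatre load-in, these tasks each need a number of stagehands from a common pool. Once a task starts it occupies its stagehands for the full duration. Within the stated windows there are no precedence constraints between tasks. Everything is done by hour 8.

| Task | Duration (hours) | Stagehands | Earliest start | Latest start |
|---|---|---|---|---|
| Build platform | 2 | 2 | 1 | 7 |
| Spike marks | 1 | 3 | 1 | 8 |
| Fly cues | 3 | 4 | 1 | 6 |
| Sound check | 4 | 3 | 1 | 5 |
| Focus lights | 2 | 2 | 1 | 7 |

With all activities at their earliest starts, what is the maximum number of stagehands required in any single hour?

Early-start schedule: Build platform@1, Spike marks@1, Fly cues@1, Sound check@1, Focus lights@1.
Load per hour: hour 1: 14, hour 2: 11, hour 3: 7, hour 4: 3, hour 5: 0, hour 6: 0, hour 7: 0, hour 8: 0.
Peak is 14.

14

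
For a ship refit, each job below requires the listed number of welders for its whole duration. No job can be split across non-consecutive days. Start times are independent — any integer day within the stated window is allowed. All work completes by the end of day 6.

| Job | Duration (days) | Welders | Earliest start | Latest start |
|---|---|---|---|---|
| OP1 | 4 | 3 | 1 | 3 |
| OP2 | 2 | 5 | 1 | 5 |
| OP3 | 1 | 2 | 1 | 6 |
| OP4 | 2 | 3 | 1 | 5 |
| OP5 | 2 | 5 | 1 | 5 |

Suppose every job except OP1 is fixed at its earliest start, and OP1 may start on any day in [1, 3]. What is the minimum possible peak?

OP1@1: d1:18  d2:16  d3:3  d4:3  d5:0  d6:0 → peak 18
OP1@2: d1:15  d2:16  d3:3  d4:3  d5:3  d6:0 → peak 16
OP1@3: d1:15  d2:13  d3:3  d4:3  d5:3  d6:3 → peak 15
Best is OP1@3, peak 15.

15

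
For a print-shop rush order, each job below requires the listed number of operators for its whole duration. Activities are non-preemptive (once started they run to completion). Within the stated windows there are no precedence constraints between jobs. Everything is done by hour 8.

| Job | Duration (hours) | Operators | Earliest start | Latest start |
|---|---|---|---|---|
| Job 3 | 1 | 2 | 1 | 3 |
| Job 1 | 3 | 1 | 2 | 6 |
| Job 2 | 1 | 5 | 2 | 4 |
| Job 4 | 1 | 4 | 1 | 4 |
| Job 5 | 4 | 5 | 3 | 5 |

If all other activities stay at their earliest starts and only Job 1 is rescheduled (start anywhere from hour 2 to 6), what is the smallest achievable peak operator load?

6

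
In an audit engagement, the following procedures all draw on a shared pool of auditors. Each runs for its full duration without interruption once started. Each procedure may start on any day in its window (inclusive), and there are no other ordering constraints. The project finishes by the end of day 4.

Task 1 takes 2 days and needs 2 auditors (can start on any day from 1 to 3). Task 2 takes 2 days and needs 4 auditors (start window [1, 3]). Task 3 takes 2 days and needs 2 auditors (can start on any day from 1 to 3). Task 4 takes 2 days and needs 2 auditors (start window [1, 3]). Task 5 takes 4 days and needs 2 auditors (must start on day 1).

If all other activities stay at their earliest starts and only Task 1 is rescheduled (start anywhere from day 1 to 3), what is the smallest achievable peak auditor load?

Task 1@1: d1:12  d2:12  d3:2  d4:2 → peak 12
Task 1@2: d1:10  d2:12  d3:4  d4:2 → peak 12
Task 1@3: d1:10  d2:10  d3:4  d4:4 → peak 10
Best is Task 1@3, peak 10.

10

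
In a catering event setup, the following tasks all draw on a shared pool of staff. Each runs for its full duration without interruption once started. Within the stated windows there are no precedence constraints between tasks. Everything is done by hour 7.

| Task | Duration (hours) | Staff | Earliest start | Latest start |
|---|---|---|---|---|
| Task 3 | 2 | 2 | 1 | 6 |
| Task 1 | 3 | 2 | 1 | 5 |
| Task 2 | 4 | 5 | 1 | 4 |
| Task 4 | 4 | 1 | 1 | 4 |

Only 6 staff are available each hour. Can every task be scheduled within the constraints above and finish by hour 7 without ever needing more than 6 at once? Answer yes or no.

yes

Schedule Task 3@1, Task 1@1, Task 2@4, Task 4@1: h1:5  h2:5  h3:3  h4:6  h5:5  h6:5  h7:5 — peak 6 ≤ 6.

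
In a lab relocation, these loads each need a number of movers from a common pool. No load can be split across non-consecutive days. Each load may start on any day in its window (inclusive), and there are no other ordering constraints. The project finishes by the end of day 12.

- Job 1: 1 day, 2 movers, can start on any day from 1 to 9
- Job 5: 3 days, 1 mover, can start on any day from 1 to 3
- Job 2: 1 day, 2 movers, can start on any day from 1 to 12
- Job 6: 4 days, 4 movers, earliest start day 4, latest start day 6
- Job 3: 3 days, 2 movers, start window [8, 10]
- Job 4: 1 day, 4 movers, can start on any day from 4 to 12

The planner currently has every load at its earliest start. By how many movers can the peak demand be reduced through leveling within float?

4

Early-start peak: d1:5  d2:1  d3:1  d4:8  d5:4  d6:4  d7:4  d8:2  d9:2  d10:2  d11:0  d12:0 ⇒ 8.
Leveled (Job 1@1, Job 5@1, Job 2@2, Job 6@4, Job 3@8, Job 4@11): d1:3  d2:3  d3:1  d4:4  d5:4  d6:4  d7:4  d8:2  d9:2  d10:2  d11:4  d12:0 ⇒ 4.
Reduction 8 − 4 = 4.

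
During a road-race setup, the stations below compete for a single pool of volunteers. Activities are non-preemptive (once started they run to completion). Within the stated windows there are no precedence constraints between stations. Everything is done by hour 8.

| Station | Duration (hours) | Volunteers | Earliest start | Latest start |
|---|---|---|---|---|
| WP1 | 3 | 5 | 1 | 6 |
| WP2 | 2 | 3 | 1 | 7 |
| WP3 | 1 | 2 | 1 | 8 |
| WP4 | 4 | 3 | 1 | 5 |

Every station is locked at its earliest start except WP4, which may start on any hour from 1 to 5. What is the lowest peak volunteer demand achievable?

WP4@1: h1:13  h2:11  h3:8  h4:3  h5:0  h6:0  h7:0  h8:0 → peak 13
WP4@2: h1:10  h2:11  h3:8  h4:3  h5:3  h6:0  h7:0  h8:0 → peak 11
WP4@3: h1:10  h2:8  h3:8  h4:3  h5:3  h6:3  h7:0  h8:0 → peak 10
WP4@4: h1:10  h2:8  h3:5  h4:3  h5:3  h6:3  h7:3  h8:0 → peak 10
WP4@5: h1:10  h2:8  h3:5  h4:0  h5:3  h6:3  h7:3  h8:3 → peak 10
Best is WP4@3, peak 10.

10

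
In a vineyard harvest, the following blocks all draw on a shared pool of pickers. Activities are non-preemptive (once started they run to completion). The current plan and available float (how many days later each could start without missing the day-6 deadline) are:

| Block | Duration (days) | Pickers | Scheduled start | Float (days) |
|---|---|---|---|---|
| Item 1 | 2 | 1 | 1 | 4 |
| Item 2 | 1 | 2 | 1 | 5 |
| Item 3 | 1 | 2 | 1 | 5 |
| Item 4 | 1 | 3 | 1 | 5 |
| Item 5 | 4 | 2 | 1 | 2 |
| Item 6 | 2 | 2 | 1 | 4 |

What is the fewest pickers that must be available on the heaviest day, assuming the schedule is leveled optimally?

4

Early-start (Item 1@1, Item 2@1, Item 3@1, Item 4@1, Item 5@1, Item 6@1) gives peak 12: d1:12  d2:5  d3:2  d4:2  d5:0  d6:0.
Shift Item 3→3, Item 4→2, Item 5→3, Item 6→4.
Schedule Item 1@1, Item 2@1, Item 3@3, Item 4@2, Item 5@3, Item 6@4: d1:3  d2:4  d3:4  d4:4  d5:4  d6:2 — peak 4.
Total picker-days = 21 over 6 days ⇒ peak ≥ ⌈21/6⌉ = 4, so 4 is optimal.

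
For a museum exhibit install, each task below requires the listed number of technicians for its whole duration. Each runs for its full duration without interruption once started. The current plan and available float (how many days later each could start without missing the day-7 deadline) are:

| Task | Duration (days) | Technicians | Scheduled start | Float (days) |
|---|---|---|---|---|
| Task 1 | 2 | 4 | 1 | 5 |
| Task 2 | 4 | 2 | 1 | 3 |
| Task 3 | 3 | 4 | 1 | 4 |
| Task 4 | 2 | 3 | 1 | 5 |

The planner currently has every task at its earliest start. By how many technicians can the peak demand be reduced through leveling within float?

7

Early-start peak: d1:13  d2:13  d3:6  d4:2  d5:0  d6:0  d7:0 ⇒ 13.
Leveled (Task 1@1, Task 2@1, Task 3@3, Task 4@6): d1:6  d2:6  d3:6  d4:6  d5:4  d6:3  d7:3 ⇒ 6.
Reduction 13 − 6 = 7.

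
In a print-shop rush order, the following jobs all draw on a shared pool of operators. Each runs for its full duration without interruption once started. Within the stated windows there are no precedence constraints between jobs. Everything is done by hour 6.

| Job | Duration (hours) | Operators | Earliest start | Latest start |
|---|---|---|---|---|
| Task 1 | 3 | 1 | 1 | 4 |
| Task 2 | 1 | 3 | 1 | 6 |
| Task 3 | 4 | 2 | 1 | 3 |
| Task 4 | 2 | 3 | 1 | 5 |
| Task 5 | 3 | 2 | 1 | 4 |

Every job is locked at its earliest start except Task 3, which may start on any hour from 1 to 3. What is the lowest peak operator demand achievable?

Task 3@1: h1:11  h2:8  h3:5  h4:2  h5:0  h6:0 → peak 11
Task 3@2: h1:9  h2:8  h3:5  h4:2  h5:2  h6:0 → peak 9
Task 3@3: h1:9  h2:6  h3:5  h4:2  h5:2  h6:2 → peak 9
Best is Task 3@2, peak 9.

9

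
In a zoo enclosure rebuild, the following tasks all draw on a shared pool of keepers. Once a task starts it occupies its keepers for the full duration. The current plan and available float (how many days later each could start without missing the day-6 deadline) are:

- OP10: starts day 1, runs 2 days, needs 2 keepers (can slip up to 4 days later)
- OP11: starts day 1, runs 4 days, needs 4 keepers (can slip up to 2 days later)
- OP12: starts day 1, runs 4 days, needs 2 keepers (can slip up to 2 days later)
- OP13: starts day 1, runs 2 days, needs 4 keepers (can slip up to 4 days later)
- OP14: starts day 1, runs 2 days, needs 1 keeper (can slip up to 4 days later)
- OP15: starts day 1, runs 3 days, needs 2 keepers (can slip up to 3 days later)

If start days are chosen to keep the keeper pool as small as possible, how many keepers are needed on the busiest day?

8

Early-start (OP10@1, OP11@1, OP12@1, OP13@1, OP14@1, OP15@1) gives peak 15: d1:15  d2:15  d3:8  d4:6  d5:0  d6:0.
Shift OP13→5, OP14→5, OP15→3.
Schedule OP10@1, OP11@1, OP12@1, OP13@5, OP14@5, OP15@3: d1:8  d2:8  d3:8  d4:8  d5:7  d6:5 — peak 8.
Total keeper-days = 44 over 6 days ⇒ peak ≥ ⌈44/6⌉ = 8, so 8 is optimal.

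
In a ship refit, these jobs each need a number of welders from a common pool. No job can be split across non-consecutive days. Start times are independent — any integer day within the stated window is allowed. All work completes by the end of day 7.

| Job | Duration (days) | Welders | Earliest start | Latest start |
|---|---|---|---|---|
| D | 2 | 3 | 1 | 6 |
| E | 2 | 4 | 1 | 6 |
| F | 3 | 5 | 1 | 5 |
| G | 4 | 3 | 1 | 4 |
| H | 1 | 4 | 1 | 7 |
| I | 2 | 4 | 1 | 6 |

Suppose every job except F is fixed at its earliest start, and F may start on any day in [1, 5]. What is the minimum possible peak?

18

F@1: d1:23  d2:19  d3:8  d4:3  d5:0  d6:0  d7:0 → peak 23
F@2: d1:18  d2:19  d3:8  d4:8  d5:0  d6:0  d7:0 → peak 19
F@3: d1:18  d2:14  d3:8  d4:8  d5:5  d6:0  d7:0 → peak 18
F@4: d1:18  d2:14  d3:3  d4:8  d5:5  d6:5  d7:0 → peak 18
F@5: d1:18  d2:14  d3:3  d4:3  d5:5  d6:5  d7:5 → peak 18
Best is F@3, peak 18.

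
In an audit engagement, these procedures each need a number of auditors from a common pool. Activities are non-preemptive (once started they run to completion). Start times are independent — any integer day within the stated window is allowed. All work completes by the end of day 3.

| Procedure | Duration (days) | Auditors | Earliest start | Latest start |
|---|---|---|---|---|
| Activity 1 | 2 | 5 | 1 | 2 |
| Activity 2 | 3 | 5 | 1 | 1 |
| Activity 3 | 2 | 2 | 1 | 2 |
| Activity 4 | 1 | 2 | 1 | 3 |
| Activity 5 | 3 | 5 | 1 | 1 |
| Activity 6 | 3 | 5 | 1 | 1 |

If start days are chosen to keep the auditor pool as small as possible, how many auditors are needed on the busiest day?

Early-start (Activity 1@1, Activity 2@1, Activity 3@1, Activity 4@1, Activity 5@1, Activity 6@1) gives peak 24: d1:24  d2:22  d3:15.
Shift Activity 4→3.
Schedule Activity 1@1, Activity 2@1, Activity 3@1, Activity 4@3, Activity 5@1, Activity 6@1: d1:22  d2:22  d3:17 — peak 22.
No arrangement of the 12 feasible schedules does better.

22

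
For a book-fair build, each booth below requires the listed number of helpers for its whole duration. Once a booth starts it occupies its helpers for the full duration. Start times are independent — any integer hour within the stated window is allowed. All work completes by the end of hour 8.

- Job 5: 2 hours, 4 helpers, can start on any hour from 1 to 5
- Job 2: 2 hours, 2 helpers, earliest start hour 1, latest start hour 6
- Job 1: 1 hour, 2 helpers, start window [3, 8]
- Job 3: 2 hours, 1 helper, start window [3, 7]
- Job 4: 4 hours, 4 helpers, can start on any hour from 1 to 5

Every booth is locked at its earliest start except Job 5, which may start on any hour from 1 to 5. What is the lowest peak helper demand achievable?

Job 5@1: h1:10  h2:10  h3:7  h4:5  h5:0  h6:0  h7:0  h8:0 → peak 10
Job 5@2: h1:6  h2:10  h3:11  h4:5  h5:0  h6:0  h7:0  h8:0 → peak 11
Job 5@3: h1:6  h2:6  h3:11  h4:9  h5:0  h6:0  h7:0  h8:0 → peak 11
Job 5@4: h1:6  h2:6  h3:7  h4:9  h5:4  h6:0  h7:0  h8:0 → peak 9
Job 5@5: h1:6  h2:6  h3:7  h4:5  h5:4  h6:4  h7:0  h8:0 → peak 7
Best is Job 5@5, peak 7.

7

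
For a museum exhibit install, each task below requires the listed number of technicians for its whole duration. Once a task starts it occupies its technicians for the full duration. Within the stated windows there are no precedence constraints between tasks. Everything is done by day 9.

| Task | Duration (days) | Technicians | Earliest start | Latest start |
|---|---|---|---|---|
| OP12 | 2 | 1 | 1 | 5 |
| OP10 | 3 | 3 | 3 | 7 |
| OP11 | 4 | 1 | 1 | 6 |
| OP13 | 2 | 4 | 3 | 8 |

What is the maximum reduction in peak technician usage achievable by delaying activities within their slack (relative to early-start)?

Early-start peak: d1:2  d2:2  d3:8  d4:8  d5:3  d6:0  d7:0  d8:0  d9:0 ⇒ 8.
Leveled (OP12@1, OP10@3, OP11@1, OP13@6): d1:2  d2:2  d3:4  d4:4  d5:3  d6:4  d7:4  d8:0  d9:0 ⇒ 4.
Reduction 8 − 4 = 4.

4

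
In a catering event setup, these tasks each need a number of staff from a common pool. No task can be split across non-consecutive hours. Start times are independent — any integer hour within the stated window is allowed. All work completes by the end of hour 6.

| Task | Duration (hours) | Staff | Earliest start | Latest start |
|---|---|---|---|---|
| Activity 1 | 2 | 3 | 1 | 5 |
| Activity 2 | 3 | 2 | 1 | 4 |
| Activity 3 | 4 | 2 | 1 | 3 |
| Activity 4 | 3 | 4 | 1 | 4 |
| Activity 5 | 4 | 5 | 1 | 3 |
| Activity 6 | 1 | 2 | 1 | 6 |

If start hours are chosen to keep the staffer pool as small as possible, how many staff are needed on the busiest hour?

Early-start (Activity 1@1, Activity 2@1, Activity 3@1, Activity 4@1, Activity 5@1, Activity 6@1) gives peak 18: h1:18  h2:16  h3:13  h4:7  h5:0  h6:0.
Shift Activity 4→4, Activity 5→3.
Schedule Activity 1@1, Activity 2@1, Activity 3@1, Activity 4@4, Activity 5@3, Activity 6@1: h1:9  h2:7  h3:9  h4:11  h5:9  h6:9 — peak 11.

11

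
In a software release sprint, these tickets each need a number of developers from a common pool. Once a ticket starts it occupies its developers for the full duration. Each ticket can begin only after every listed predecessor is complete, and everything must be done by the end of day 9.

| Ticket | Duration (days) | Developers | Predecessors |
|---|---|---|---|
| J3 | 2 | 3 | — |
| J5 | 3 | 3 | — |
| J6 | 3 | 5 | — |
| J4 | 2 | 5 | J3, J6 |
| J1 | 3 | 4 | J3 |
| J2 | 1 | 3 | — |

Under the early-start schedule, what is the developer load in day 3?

12

At early start, day 3 has: J5, J6, J1.
Demand: 3 + 5 + 4 = 12.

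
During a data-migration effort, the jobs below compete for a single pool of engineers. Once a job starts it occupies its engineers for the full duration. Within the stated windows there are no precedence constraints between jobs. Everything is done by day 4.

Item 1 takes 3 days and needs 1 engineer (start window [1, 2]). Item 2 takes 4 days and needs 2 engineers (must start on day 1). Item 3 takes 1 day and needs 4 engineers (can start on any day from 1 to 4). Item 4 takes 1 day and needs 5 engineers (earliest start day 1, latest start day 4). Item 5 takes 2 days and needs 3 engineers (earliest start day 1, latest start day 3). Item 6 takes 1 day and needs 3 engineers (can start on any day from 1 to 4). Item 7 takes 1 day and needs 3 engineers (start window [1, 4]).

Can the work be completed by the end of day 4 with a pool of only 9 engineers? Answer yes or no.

yes

Schedule Item 1@1, Item 2@1, Item 3@1, Item 4@2, Item 5@3, Item 6@3, Item 7@4: d1:7  d2:8  d3:9  d4:8 — peak 9 ≤ 9.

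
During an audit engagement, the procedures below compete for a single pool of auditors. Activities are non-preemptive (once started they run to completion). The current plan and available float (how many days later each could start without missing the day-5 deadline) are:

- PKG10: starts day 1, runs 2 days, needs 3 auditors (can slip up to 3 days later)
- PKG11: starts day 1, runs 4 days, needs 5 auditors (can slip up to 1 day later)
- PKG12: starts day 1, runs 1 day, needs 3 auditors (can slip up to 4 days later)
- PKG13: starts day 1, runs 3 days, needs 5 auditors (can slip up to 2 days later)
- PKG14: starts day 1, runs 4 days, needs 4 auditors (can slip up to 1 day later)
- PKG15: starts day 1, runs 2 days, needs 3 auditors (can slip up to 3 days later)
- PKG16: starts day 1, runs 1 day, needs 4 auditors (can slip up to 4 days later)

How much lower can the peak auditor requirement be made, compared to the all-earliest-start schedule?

Early-start peak: d1:27  d2:20  d3:14  d4:9  d5:0 ⇒ 27.
Leveled (PKG10@1, PKG11@1, PKG12@1, PKG13@3, PKG14@2, PKG15@1, PKG16@5): d1:14  d2:15  d3:14  d4:14  d5:13 ⇒ 15.
Reduction 27 − 15 = 12.

12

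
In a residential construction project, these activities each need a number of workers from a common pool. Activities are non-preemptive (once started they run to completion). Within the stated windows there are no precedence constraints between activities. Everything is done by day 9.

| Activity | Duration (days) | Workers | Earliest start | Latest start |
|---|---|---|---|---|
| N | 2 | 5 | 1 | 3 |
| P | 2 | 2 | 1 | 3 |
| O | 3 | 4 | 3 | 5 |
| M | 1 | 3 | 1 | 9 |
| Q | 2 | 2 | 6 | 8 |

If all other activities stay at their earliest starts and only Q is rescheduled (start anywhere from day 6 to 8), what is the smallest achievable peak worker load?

10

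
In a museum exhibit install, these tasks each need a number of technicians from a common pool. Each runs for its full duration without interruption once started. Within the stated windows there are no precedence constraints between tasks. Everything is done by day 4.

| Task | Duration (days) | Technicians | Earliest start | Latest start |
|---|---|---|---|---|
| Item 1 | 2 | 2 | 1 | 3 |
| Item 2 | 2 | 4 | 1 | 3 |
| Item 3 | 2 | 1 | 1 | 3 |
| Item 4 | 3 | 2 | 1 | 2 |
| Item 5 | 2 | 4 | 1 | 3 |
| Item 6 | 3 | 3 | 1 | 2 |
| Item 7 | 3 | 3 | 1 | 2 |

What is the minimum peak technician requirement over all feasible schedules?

Early-start (Item 1@1, Item 2@1, Item 3@1, Item 4@1, Item 5@1, Item 6@1, Item 7@1) gives peak 19: d1:19  d2:19  d3:8  d4:0.
Shift Item 3→3, Item 5→3.
Schedule Item 1@1, Item 2@1, Item 3@3, Item 4@1, Item 5@3, Item 6@1, Item 7@1: d1:14  d2:14  d3:13  d4:5 — peak 14.

14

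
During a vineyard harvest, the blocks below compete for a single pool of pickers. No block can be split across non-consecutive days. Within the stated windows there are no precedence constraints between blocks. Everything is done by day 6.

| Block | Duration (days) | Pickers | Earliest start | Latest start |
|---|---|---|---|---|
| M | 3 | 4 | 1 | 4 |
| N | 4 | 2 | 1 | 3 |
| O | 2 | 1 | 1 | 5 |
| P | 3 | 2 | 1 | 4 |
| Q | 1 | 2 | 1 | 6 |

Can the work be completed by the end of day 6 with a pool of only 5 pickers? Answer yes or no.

The minimum achievable peak is 6; 5 < 6, so no feasible schedule stays within the cap.

no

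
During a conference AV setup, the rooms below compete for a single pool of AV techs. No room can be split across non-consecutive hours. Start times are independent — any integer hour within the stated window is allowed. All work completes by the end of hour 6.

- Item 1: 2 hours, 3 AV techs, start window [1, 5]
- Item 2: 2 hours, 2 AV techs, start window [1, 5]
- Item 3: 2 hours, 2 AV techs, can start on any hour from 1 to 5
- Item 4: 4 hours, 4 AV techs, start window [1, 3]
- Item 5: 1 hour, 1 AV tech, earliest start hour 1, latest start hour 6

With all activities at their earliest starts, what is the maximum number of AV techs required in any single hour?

Early-start schedule: Item 1@1, Item 2@1, Item 3@1, Item 4@1, Item 5@1.
Load per hour: hour 1: 12, hour 2: 11, hour 3: 4, hour 4: 4, hour 5: 0, hour 6: 0.
Peak is 12.

12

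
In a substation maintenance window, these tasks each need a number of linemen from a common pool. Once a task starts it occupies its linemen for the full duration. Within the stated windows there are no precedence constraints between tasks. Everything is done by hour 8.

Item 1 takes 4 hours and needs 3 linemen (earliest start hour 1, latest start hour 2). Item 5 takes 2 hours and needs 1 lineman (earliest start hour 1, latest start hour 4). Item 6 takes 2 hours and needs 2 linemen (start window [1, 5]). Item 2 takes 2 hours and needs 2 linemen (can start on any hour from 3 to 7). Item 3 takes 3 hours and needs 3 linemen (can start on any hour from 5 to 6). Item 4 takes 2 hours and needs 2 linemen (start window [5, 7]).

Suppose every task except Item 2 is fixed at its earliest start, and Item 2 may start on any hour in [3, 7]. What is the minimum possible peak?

Item 2@3: h1:6  h2:6  h3:5  h4:5  h5:5  h6:5  h7:3  h8:0 → peak 6
Item 2@4: h1:6  h2:6  h3:3  h4:5  h5:7  h6:5  h7:3  h8:0 → peak 7
Item 2@5: h1:6  h2:6  h3:3  h4:3  h5:7  h6:7  h7:3  h8:0 → peak 7
Item 2@6: h1:6  h2:6  h3:3  h4:3  h5:5  h6:7  h7:5  h8:0 → peak 7
Item 2@7: h1:6  h2:6  h3:3  h4:3  h5:5  h6:5  h7:5  h8:2 → peak 6
Best is Item 2@3, peak 6.

6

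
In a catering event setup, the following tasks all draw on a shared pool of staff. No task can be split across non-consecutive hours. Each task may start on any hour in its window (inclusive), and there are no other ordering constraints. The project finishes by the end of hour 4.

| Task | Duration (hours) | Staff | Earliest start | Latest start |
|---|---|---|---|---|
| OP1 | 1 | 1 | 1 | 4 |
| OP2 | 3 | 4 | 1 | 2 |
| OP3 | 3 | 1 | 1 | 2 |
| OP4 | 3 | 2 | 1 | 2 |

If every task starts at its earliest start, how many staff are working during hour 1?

At early start, hour 1 has: OP1, OP2, OP3, OP4.
Demand: 1 + 4 + 1 + 2 = 8.

8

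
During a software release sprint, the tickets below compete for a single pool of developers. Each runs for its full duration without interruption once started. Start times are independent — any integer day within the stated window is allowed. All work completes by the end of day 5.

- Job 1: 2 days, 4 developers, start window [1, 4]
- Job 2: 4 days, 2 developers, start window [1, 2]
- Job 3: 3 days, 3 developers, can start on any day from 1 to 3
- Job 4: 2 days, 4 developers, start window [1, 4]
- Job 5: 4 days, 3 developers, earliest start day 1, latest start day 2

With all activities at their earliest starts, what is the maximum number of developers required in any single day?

16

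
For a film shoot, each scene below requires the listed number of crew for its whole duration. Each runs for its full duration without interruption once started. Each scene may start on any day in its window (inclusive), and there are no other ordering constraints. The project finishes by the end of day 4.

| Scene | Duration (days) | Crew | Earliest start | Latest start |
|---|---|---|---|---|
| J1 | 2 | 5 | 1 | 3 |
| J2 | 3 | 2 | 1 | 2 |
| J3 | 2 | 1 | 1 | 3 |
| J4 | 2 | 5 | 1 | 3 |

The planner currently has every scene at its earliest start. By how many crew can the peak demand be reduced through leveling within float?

5

Early-start peak: d1:13  d2:13  d3:2  d4:0 ⇒ 13.
Leveled (J1@1, J2@1, J3@1, J4@3): d1:8  d2:8  d3:7  d4:5 ⇒ 8.
Reduction 13 − 8 = 5.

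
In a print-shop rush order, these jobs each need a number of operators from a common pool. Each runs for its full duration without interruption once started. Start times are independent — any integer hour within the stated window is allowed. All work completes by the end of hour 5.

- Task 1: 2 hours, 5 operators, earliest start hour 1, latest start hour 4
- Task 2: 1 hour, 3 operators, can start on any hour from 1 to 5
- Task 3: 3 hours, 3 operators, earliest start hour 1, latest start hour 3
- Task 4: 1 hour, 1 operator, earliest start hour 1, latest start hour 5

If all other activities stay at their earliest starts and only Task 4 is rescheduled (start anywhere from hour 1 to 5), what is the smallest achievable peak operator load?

Task 4@1: h1:12  h2:8  h3:3  h4:0  h5:0 → peak 12
Task 4@2: h1:11  h2:9  h3:3  h4:0  h5:0 → peak 11
Task 4@3: h1:11  h2:8  h3:4  h4:0  h5:0 → peak 11
Task 4@4: h1:11  h2:8  h3:3  h4:1  h5:0 → peak 11
Task 4@5: h1:11  h2:8  h3:3  h4:0  h5:1 → peak 11
Best is Task 4@2, peak 11.

11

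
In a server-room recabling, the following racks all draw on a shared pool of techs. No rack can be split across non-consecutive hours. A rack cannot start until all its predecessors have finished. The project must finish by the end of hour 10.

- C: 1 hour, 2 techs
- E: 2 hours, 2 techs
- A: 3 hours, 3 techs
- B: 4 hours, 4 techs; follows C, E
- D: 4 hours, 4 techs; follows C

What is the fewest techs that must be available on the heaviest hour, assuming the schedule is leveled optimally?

7

Early-start (C@1, E@1, A@1, B@3, D@2) gives peak 11: h1:7  h2:9  h3:11  h4:8  h5:8  h6:4  h7:0  h8:0  h9:0  h10:0.
Shift D→7.
Schedule C@1, E@1, A@1, B@3, D@7: h1:7  h2:5  h3:7  h4:4  h5:4  h6:4  h7:4  h8:4  h9:4  h10:4 — peak 7.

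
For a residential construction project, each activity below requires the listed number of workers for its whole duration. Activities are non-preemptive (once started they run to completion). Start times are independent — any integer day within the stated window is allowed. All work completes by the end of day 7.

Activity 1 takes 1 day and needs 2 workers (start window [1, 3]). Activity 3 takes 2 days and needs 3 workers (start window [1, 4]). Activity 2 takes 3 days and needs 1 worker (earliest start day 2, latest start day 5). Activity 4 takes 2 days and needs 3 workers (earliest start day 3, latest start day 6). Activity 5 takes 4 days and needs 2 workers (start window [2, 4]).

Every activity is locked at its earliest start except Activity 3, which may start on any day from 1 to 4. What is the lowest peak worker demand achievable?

6

Activity 3@1: d1:5  d2:6  d3:6  d4:6  d5:2  d6:0  d7:0 → peak 6
Activity 3@2: d1:2  d2:6  d3:9  d4:6  d5:2  d6:0  d7:0 → peak 9
Activity 3@3: d1:2  d2:3  d3:9  d4:9  d5:2  d6:0  d7:0 → peak 9
Activity 3@4: d1:2  d2:3  d3:6  d4:9  d5:5  d6:0  d7:0 → peak 9
Best is Activity 3@1, peak 6.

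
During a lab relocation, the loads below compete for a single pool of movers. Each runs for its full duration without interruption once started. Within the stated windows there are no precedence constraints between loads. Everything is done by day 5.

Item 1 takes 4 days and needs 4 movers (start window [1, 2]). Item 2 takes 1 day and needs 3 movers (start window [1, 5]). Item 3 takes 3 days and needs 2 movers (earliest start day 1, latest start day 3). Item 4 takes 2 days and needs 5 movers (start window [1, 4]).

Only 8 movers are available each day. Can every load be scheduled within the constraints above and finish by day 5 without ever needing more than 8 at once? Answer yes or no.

The minimum achievable peak is 9; 8 < 9, so no feasible schedule stays within the cap.

no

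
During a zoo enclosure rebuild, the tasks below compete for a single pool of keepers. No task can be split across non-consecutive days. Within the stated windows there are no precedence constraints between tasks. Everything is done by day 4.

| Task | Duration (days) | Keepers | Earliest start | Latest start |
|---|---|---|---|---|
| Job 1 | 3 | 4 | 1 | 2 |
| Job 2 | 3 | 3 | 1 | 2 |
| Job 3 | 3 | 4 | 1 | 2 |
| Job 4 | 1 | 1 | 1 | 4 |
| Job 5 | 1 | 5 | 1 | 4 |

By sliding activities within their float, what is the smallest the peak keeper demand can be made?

11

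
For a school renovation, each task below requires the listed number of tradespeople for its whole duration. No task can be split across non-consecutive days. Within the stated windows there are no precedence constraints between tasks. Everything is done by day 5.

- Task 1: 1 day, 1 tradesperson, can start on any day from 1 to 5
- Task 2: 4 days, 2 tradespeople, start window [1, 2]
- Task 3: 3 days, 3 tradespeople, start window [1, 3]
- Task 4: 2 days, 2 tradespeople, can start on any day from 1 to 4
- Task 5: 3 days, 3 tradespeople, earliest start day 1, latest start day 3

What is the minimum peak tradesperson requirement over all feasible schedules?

Early-start (Task 1@1, Task 2@1, Task 3@1, Task 4@1, Task 5@1) gives peak 11: d1:11  d2:10  d3:8  d4:2  d5:0.
Shift Task 5→3.
Schedule Task 1@1, Task 2@1, Task 3@1, Task 4@1, Task 5@3: d1:8  d2:7  d3:8  d4:5  d5:3 — peak 8.

8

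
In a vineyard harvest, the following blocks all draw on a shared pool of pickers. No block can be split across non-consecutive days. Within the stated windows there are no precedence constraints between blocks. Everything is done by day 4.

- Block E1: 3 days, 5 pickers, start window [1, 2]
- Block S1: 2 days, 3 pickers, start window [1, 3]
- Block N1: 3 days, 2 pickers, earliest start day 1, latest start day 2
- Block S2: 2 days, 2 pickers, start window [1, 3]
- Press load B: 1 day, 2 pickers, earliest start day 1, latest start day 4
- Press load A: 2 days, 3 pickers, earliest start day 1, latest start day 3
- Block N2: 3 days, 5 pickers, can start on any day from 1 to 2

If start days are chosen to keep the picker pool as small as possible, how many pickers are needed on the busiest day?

Early-start (Block E1@1, Block S1@1, Block N1@1, Block S2@1, Press load B@1, Press load A@1, Block N2@1) gives peak 22: d1:22  d2:20  d3:12  d4:0.
Shift Press load A→3, Block N2→2.
Schedule Block E1@1, Block S1@1, Block N1@1, Block S2@1, Press load B@1, Press load A@3, Block N2@2: d1:14  d2:17  d3:15  d4:8 — peak 17.

17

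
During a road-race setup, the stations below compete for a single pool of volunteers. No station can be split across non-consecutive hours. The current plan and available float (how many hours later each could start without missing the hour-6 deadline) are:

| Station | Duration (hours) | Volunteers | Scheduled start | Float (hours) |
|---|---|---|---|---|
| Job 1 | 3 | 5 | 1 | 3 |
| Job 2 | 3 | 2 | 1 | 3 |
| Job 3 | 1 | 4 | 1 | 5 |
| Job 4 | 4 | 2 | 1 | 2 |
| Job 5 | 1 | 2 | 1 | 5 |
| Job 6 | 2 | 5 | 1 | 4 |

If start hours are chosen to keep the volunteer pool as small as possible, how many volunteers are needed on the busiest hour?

9

Early-start (Job 1@1, Job 2@1, Job 3@1, Job 4@1, Job 5@1, Job 6@1) gives peak 20: h1:20  h2:14  h3:9  h4:2  h5:0  h6:0.
Shift Job 3→4, Job 5→4, Job 6→5.
Schedule Job 1@1, Job 2@1, Job 3@4, Job 4@1, Job 5@4, Job 6@5: h1:9  h2:9  h3:9  h4:8  h5:5  h6:5 — peak 9.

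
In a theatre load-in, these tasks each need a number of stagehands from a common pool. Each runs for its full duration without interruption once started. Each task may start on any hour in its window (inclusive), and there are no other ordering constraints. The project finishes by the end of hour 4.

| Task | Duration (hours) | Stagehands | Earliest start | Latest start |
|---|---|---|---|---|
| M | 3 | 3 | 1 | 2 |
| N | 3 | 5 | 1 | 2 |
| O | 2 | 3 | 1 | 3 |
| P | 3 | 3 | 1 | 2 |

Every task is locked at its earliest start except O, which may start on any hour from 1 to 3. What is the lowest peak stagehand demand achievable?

O@1: h1:14  h2:14  h3:11  h4:0 → peak 14
O@2: h1:11  h2:14  h3:14  h4:0 → peak 14
O@3: h1:11  h2:11  h3:14  h4:3 → peak 14
Best is O@1, peak 14.

14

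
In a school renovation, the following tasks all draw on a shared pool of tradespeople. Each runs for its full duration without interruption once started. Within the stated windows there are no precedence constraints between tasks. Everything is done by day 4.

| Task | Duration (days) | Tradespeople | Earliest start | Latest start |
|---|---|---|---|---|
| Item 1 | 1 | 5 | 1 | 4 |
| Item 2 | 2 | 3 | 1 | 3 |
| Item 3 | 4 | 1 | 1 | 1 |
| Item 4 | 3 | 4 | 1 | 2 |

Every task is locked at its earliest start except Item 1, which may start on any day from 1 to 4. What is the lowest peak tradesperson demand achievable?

Item 1@1: d1:13  d2:8  d3:5  d4:1 → peak 13
Item 1@2: d1:8  d2:13  d3:5  d4:1 → peak 13
Item 1@3: d1:8  d2:8  d3:10  d4:1 → peak 10
Item 1@4: d1:8  d2:8  d3:5  d4:6 → peak 8
Best is Item 1@4, peak 8.

8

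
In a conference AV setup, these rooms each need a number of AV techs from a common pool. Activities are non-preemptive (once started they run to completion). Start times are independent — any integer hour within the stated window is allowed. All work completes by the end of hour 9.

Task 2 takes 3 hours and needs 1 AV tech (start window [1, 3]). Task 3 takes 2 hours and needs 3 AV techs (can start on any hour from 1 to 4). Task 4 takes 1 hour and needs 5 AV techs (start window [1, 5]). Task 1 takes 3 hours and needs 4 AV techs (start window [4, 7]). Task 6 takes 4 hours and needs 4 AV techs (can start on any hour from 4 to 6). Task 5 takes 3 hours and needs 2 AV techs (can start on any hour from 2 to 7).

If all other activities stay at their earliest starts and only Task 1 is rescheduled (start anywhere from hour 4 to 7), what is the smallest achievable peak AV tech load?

9

Task 1@4: h1:9  h2:6  h3:3  h4:10  h5:8  h6:8  h7:4  h8:0  h9:0 → peak 10
Task 1@5: h1:9  h2:6  h3:3  h4:6  h5:8  h6:8  h7:8  h8:0  h9:0 → peak 9
Task 1@6: h1:9  h2:6  h3:3  h4:6  h5:4  h6:8  h7:8  h8:4  h9:0 → peak 9
Task 1@7: h1:9  h2:6  h3:3  h4:6  h5:4  h6:4  h7:8  h8:4  h9:4 → peak 9
Best is Task 1@5, peak 9.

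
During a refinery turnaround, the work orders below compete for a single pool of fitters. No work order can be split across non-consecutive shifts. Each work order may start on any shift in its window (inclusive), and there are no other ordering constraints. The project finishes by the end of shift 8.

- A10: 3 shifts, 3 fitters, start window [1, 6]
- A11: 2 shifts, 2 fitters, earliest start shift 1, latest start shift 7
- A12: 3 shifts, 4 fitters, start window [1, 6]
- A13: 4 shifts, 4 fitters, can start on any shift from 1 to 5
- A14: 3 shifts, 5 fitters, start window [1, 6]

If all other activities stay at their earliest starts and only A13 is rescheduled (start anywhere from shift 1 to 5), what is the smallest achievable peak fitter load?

A13@1: s1:18  s2:18  s3:16  s4:4  s5:0  s6:0  s7:0  s8:0 → peak 18
A13@2: s1:14  s2:18  s3:16  s4:4  s5:4  s6:0  s7:0  s8:0 → peak 18
A13@3: s1:14  s2:14  s3:16  s4:4  s5:4  s6:4  s7:0  s8:0 → peak 16
A13@4: s1:14  s2:14  s3:12  s4:4  s5:4  s6:4  s7:4  s8:0 → peak 14
A13@5: s1:14  s2:14  s3:12  s4:0  s5:4  s6:4  s7:4  s8:4 → peak 14
Best is A13@4, peak 14.

14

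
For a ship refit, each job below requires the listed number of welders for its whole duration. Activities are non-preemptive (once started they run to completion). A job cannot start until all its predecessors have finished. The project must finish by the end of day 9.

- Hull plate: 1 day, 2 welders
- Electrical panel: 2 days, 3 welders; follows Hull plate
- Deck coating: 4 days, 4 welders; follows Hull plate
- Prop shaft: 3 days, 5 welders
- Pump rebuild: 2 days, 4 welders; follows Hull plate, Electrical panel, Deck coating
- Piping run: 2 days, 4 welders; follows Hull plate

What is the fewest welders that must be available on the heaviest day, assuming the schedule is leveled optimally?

Early-start (Hull plate@1, Electrical panel@2, Deck coating@2, Prop shaft@1, Pump rebuild@6, Piping run@2) gives peak 16: d1:7  d2:16  d3:16  d4:4  d5:4  d6:4  d7:4  d8:0  d9:0.
Shift Deck coating→4, Pump rebuild→8, Piping run→4.
Schedule Hull plate@1, Electrical panel@2, Deck coating@4, Prop shaft@1, Pump rebuild@8, Piping run@4: d1:7  d2:8  d3:8  d4:8  d5:8  d6:4  d7:4  d8:4  d9:4 — peak 8.

8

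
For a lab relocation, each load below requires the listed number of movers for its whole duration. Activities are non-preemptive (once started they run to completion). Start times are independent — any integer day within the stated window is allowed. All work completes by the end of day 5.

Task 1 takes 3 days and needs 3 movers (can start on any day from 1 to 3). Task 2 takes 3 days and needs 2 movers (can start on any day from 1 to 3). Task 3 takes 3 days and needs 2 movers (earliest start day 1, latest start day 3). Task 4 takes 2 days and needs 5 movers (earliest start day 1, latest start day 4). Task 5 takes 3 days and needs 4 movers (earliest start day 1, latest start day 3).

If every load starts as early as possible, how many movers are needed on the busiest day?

16

Early-start schedule: Task 1@1, Task 2@1, Task 3@1, Task 4@1, Task 5@1.
Load per day: day 1: 16, day 2: 16, day 3: 11, day 4: 0, day 5: 0.
Peak is 16.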